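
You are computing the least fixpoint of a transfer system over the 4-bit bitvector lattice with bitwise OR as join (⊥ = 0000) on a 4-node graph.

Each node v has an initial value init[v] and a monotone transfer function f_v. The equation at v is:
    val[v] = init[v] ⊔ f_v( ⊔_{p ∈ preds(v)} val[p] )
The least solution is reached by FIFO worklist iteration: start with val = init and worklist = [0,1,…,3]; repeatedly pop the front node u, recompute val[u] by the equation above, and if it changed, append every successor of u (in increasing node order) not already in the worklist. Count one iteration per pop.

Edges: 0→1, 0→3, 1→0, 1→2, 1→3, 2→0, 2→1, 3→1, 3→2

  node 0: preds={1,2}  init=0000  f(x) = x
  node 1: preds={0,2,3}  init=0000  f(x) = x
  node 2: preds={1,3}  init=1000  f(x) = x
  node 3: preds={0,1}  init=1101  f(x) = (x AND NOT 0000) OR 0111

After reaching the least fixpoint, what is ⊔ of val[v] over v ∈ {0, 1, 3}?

Trace (11 dequeues):
  [1] u=0 | in 1000 | out 1000 | prev 0000 | push {}
  [2] u=1 | in 1101 | out 1101 | prev 0000 | push {0}
  [3] u=2 | in 1101 | out 1101 | prev 1000 | push {1}
  [4] u=3 | in 1101 | out 1111 | prev 1101 | push {2}
  [5] u=0 | in 1101 | out 1101 | prev 1000 | push {3}
  [6] u=1 | in 1111 | out 1111 | prev 1101 | push {0}
  [7] u=2 | in 1111 | out 1111 | prev 1101 | push {1}
  [8] u=3 | in 1111 | out 1111 | ==
  [9] u=0 | in 1111 | out 1111 | prev 1101 | push {3}
  [10] u=1 | in 1111 | out 1111 | ==
  [11] u=3 | in 1111 | out 1111 | ==

Converged values:
  [0] 1111
  [1] 1111
  [2] 1111
  [3] 1111

1111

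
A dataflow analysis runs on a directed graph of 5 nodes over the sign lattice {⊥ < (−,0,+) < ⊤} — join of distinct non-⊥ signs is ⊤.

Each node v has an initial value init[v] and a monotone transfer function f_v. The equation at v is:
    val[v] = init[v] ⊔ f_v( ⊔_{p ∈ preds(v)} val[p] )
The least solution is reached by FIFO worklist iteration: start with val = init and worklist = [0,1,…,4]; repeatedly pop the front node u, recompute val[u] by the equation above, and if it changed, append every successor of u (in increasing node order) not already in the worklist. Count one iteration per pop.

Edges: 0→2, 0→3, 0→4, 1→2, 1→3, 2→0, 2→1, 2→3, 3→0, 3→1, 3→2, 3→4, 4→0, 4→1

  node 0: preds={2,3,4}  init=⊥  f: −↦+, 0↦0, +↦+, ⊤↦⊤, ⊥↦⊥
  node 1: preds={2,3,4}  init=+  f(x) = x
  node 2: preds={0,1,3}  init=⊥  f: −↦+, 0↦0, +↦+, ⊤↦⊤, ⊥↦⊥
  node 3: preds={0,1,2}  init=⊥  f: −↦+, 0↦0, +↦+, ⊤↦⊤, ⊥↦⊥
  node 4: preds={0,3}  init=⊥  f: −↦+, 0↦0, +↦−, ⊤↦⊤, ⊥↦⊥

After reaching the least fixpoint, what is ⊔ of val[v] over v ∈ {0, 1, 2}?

Trace (13 dequeues):
  [1] u=0 | in ⊥ | out ⊥ | ==
  [2] u=1 | in ⊥ | out + | ==
  [3] u=2 | in + | out + | prev ⊥ | push {0,1}
  [4] u=3 | in + | out + | prev ⊥ | push {2}
  [5] u=4 | in + | out − | prev ⊥ | push {}
  [6] u=0 | in ⊤ | out ⊤ | prev ⊥ | push {3,4}
  [7] u=1 | in ⊤ | out ⊤ | prev + | push {}
  [8] u=2 | in ⊤ | out ⊤ | prev + | push {0,1}
  [9] u=3 | in ⊤ | out ⊤ | prev + | push {2}
  [10] u=4 | in ⊤ | out ⊤ | prev − | push {}
  [11] u=0 | in ⊤ | out ⊤ | ==
  [12] u=1 | in ⊤ | out ⊤ | ==
  [13] u=2 | in ⊤ | out ⊤ | ==

Converged values:
  [0] ⊤
  [1] ⊤
  [2] ⊤
  [3] ⊤
  [4] ⊤

⊤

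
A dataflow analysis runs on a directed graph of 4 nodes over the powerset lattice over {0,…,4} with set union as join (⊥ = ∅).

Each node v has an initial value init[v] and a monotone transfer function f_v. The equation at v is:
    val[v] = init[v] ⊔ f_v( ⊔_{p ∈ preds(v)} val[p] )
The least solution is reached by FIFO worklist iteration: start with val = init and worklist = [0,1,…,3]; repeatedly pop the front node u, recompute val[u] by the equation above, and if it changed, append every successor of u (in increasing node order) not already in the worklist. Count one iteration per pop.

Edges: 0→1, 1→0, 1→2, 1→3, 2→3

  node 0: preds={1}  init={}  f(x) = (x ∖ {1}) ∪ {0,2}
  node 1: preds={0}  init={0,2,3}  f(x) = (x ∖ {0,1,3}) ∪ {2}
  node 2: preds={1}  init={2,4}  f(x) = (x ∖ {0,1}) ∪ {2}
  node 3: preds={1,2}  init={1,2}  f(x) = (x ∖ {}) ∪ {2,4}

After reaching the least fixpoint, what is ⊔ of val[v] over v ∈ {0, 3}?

{0,1,2,3,4}

Iteration log — 4 steps:
  step 1. node 0  ⊔preds={0,2,3}  new={0,2,3}  old={}  +wl: 
  step 2. node 1  ⊔preds={0,2,3}  new={0,2,3}  stable
  step 3. node 2  ⊔preds={0,2,3}  new={2,3,4}  old={2,4}  +wl: 
  step 4. node 3  ⊔preds={0,2,3,4}  new={0,1,2,3,4}  old={1,2}  +wl: 

Least fixpoint reached:
  node 0: {0,2,3}
  node 1: {0,2,3}
  node 2: {2,3,4}
  node 3: {0,1,2,3,4}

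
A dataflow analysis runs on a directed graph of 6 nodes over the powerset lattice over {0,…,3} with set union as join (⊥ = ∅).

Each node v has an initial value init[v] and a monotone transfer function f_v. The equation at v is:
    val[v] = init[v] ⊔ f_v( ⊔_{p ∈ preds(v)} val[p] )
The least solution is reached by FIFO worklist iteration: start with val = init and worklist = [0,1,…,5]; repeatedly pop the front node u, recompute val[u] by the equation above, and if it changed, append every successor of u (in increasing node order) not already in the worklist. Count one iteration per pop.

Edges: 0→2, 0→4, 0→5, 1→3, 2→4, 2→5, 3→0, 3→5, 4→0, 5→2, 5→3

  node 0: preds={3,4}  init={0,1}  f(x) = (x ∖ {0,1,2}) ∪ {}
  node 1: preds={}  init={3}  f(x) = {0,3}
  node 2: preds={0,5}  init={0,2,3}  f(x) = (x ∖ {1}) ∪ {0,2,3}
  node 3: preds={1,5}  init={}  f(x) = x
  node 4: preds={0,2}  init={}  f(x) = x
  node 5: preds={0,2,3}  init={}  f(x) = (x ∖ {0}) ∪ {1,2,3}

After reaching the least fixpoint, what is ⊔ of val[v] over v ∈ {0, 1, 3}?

{0,1,2,3}

Worklist (12 pops):
  #1 pop 0: in={} → {0,1} (no change)
  #2 pop 1: in={} → {0,3} (was {3}); enqueue []
  #3 pop 2: in={0,1} → {0,2,3} (no change)
  #4 pop 3: in={0,3} → {0,3} (was {}); enqueue [0]
  #5 pop 4: in={0,1,2,3} → {0,1,2,3} (was {}); enqueue []
  #6 pop 5: in={0,1,2,3} → {1,2,3} (was {}); enqueue [2,3]
  #7 pop 0: in={0,1,2,3} → {0,1,3} (was {0,1}); enqueue [4,5]
  #8 pop 2: in={0,1,2,3} → {0,2,3} (no change)
  #9 pop 3: in={0,1,2,3} → {0,1,2,3} (was {0,3}); enqueue [0]
  #10 pop 4: in={0,1,2,3} → {0,1,2,3} (no change)
  #11 pop 5: in={0,1,2,3} → {1,2,3} (no change)
  #12 pop 0: in={0,1,2,3} → {0,1,3} (no change)

Fixpoint:
  val[0] = {0,1,3}
  val[1] = {0,3}
  val[2] = {0,2,3}
  val[3] = {0,1,2,3}
  val[4] = {0,1,2,3}
  val[5] = {1,2,3}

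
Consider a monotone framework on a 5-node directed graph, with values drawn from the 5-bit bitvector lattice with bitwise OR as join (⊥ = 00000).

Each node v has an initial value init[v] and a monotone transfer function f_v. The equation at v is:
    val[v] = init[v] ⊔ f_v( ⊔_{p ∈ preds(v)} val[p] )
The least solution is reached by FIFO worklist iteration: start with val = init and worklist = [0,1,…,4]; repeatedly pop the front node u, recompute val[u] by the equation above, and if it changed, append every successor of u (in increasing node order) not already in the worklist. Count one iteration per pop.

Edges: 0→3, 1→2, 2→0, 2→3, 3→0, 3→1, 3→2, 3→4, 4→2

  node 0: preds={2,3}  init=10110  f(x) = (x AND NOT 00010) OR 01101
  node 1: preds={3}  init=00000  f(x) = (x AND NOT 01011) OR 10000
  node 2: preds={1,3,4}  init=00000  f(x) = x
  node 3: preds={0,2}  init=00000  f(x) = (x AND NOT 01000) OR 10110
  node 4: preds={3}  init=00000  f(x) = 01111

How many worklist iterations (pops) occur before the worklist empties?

10

Iteration log — 10 steps:
  step 1. node 0  ⊔preds=00000  new=11111  old=10110  +wl: 
  step 2. node 1  ⊔preds=00000  new=10000  old=00000  +wl: 
  step 3. node 2  ⊔preds=10000  new=10000  old=00000  +wl: 0
  step 4. node 3  ⊔preds=11111  new=10111  old=00000  +wl: 1,2
  step 5. node 4  ⊔preds=10111  new=01111  old=00000  +wl: 
  step 6. node 0  ⊔preds=10111  new=11111  stable
  step 7. node 1  ⊔preds=10111  new=10100  old=10000  +wl: 
  step 8. node 2  ⊔preds=11111  new=11111  old=10000  +wl: 0,3
  step 9. node 0  ⊔preds=11111  new=11111  stable
  step 10. node 3  ⊔preds=11111  new=10111  stable

Least fixpoint reached:
  node 0: 11111
  node 1: 10100
  node 2: 11111
  node 3: 10111
  node 4: 01111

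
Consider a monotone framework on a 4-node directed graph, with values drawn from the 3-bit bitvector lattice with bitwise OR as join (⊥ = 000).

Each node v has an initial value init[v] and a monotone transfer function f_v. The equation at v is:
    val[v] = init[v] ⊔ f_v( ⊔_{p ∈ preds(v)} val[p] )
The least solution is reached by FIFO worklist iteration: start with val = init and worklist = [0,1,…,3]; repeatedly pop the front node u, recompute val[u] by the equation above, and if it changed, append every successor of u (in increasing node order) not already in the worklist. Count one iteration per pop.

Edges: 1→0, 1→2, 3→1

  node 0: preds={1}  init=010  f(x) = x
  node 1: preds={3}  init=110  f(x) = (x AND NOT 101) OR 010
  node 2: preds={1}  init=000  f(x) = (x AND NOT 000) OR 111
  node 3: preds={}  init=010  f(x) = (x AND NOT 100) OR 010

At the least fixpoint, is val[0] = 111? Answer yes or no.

no

Worklist (4 pops):
  #1 pop 0: in=110 → 110 (was 010); enqueue []
  #2 pop 1: in=010 → 110 (no change)
  #3 pop 2: in=110 → 111 (was 000); enqueue []
  #4 pop 3: in=000 → 010 (no change)

Fixpoint:
  val[0] = 110
  val[1] = 110
  val[2] = 111
  val[3] = 010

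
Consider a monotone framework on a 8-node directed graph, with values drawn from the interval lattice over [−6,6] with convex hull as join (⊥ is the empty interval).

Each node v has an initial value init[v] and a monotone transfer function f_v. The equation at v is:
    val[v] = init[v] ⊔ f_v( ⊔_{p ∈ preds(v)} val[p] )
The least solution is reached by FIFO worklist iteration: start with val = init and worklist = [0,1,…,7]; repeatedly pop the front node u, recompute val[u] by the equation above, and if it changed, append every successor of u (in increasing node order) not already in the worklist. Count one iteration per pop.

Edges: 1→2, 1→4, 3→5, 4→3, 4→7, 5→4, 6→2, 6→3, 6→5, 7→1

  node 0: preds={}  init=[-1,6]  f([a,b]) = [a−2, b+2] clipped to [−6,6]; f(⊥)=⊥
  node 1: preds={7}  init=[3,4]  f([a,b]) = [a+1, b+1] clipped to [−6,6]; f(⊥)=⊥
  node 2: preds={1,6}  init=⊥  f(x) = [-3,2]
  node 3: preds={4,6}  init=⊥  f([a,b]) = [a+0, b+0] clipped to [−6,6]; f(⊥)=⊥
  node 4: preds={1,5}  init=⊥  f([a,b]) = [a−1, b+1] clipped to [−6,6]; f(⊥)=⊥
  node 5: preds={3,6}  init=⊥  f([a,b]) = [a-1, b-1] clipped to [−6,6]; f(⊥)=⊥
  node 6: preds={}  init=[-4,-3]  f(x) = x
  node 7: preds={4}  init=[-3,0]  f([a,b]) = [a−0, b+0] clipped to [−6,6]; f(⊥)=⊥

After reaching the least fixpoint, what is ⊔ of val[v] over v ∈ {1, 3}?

[-6,6]

Trace (25 dequeues):
  [1] u=0 | in ⊥ | out [-1,6] | ==
  [2] u=1 | in [-3,0] | out [-2,4] | prev [3,4] | push {}
  [3] u=2 | in [-4,4] | out [-3,2] | prev ⊥ | push {}
  [4] u=3 | in [-4,-3] | out [-4,-3] | prev ⊥ | push {}
  [5] u=4 | in [-2,4] | out [-3,5] | prev ⊥ | push {3}
  [6] u=5 | in [-4,-3] | out [-5,-4] | prev ⊥ | push {4}
  [7] u=6 | in ⊥ | out [-4,-3] | ==
  [8] u=7 | in [-3,5] | out [-3,5] | prev [-3,0] | push {1}
  [9] u=3 | in [-4,5] | out [-4,5] | prev [-4,-3] | push {5}
  [10] u=4 | in [-5,4] | out [-6,5] | prev [-3,5] | push {3,7}
  [11] u=1 | in [-3,5] | out [-2,6] | prev [-2,4] | push {2,4}
  [12] u=5 | in [-4,5] | out [-5,4] | prev [-5,-4] | push {}
  [13] u=3 | in [-6,5] | out [-6,5] | prev [-4,5] | push {5}
  [14] u=7 | in [-6,5] | out [-6,5] | prev [-3,5] | push {1}
  [15] u=2 | in [-4,6] | out [-3,2] | ==
  [16] u=4 | in [-5,6] | out [-6,6] | prev [-6,5] | push {3,7}
  [17] u=5 | in [-6,5] | out [-6,4] | prev [-5,4] | push {4}
  [18] u=1 | in [-6,5] | out [-5,6] | prev [-2,6] | push {2}
  [19] u=3 | in [-6,6] | out [-6,6] | prev [-6,5] | push {5}
  [20] u=7 | in [-6,6] | out [-6,6] | prev [-6,5] | push {1}
  [21] u=4 | in [-6,6] | out [-6,6] | ==
  [22] u=2 | in [-5,6] | out [-3,2] | ==
  [23] u=5 | in [-6,6] | out [-6,5] | prev [-6,4] | push {4}
  [24] u=1 | in [-6,6] | out [-5,6] | ==
  [25] u=4 | in [-6,6] | out [-6,6] | ==

Converged values:
  [0] [-1,6]
  [1] [-5,6]
  [2] [-3,2]
  [3] [-6,6]
  [4] [-6,6]
  [5] [-6,5]
  [6] [-4,-3]
  [7] [-6,6]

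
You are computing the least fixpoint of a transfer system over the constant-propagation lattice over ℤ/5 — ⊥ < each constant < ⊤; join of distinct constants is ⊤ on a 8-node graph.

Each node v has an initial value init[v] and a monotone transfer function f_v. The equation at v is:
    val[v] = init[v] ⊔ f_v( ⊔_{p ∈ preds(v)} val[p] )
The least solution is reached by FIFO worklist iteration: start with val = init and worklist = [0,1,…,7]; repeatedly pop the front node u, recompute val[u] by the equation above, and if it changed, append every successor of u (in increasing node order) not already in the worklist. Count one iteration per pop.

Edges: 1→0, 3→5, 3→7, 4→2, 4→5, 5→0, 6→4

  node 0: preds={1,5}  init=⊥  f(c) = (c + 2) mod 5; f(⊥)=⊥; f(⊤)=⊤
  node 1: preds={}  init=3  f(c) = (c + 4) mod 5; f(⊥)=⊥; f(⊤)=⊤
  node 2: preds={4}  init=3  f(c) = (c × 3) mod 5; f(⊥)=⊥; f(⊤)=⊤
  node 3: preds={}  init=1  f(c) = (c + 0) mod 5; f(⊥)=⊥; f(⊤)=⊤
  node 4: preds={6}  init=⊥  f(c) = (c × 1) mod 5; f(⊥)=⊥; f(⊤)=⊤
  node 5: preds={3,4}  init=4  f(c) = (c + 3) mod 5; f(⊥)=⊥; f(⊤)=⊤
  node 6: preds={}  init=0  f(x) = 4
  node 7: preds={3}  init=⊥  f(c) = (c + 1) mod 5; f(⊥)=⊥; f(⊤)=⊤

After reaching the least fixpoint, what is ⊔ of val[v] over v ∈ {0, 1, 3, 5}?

Trace (13 dequeues):
  [1] u=0 | in ⊤ | out ⊤ | prev ⊥ | push {}
  [2] u=1 | in ⊥ | out 3 | ==
  [3] u=2 | in ⊥ | out 3 | ==
  [4] u=3 | in ⊥ | out 1 | ==
  [5] u=4 | in 0 | out 0 | prev ⊥ | push {2}
  [6] u=5 | in ⊤ | out ⊤ | prev 4 | push {0}
  [7] u=6 | in ⊥ | out ⊤ | prev 0 | push {4}
  [8] u=7 | in 1 | out 2 | prev ⊥ | push {}
  [9] u=2 | in 0 | out ⊤ | prev 3 | push {}
  [10] u=0 | in ⊤ | out ⊤ | ==
  [11] u=4 | in ⊤ | out ⊤ | prev 0 | push {2,5}
  [12] u=2 | in ⊤ | out ⊤ | ==
  [13] u=5 | in ⊤ | out ⊤ | ==

Converged values:
  [0] ⊤
  [1] 3
  [2] ⊤
  [3] 1
  [4] ⊤
  [5] ⊤
  [6] ⊤
  [7] 2

⊤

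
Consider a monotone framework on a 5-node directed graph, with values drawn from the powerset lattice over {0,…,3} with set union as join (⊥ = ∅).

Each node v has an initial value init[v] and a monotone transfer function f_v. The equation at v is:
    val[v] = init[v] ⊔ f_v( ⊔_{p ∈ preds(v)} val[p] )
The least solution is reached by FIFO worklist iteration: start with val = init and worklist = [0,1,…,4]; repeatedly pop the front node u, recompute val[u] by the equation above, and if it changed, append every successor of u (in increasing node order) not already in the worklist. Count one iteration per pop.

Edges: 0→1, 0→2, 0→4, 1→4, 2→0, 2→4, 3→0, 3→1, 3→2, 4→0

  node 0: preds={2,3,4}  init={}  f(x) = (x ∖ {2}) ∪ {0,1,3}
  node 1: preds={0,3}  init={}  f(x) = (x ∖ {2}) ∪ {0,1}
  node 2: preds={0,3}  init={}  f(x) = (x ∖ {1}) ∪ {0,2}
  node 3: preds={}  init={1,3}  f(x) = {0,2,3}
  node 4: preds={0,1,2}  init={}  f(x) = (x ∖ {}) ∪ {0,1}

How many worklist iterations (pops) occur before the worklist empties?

Iteration log — 8 steps:
  step 1. node 0  ⊔preds={1,3}  new={0,1,3}  old={}  +wl: 
  step 2. node 1  ⊔preds={0,1,3}  new={0,1,3}  old={}  +wl: 
  step 3. node 2  ⊔preds={0,1,3}  new={0,2,3}  old={}  +wl: 0
  step 4. node 3  ⊔preds={}  new={0,1,2,3}  old={1,3}  +wl: 1,2
  step 5. node 4  ⊔preds={0,1,2,3}  new={0,1,2,3}  old={}  +wl: 
  step 6. node 0  ⊔preds={0,1,2,3}  new={0,1,3}  stable
  step 7. node 1  ⊔preds={0,1,2,3}  new={0,1,3}  stable
  step 8. node 2  ⊔preds={0,1,2,3}  new={0,2,3}  stable

Least fixpoint reached:
  node 0: {0,1,3}
  node 1: {0,1,3}
  node 2: {0,2,3}
  node 3: {0,1,2,3}
  node 4: {0,1,2,3}

8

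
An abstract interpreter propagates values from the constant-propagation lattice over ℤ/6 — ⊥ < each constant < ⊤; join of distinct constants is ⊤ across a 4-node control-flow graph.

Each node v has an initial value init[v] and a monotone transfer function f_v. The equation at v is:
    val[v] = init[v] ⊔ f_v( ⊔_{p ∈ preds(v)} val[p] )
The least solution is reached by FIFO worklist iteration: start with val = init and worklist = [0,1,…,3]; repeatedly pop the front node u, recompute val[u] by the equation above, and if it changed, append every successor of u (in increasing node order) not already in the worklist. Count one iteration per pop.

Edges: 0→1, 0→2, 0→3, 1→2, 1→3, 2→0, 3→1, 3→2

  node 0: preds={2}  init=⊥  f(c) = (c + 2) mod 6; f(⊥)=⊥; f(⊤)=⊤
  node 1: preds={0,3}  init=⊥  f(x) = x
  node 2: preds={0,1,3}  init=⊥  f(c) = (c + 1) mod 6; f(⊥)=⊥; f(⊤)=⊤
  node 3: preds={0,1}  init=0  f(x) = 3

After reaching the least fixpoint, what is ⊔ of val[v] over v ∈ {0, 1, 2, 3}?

⊤

Trace (12 dequeues):
  [1] u=0 | in ⊥ | out ⊥ | ==
  [2] u=1 | in 0 | out 0 | prev ⊥ | push {}
  [3] u=2 | in 0 | out 1 | prev ⊥ | push {0}
  [4] u=3 | in 0 | out ⊤ | prev 0 | push {1,2}
  [5] u=0 | in 1 | out 3 | prev ⊥ | push {3}
  [6] u=1 | in ⊤ | out ⊤ | prev 0 | push {}
  [7] u=2 | in ⊤ | out ⊤ | prev 1 | push {0}
  [8] u=3 | in ⊤ | out ⊤ | ==
  [9] u=0 | in ⊤ | out ⊤ | prev 3 | push {1,2,3}
  [10] u=1 | in ⊤ | out ⊤ | ==
  [11] u=2 | in ⊤ | out ⊤ | ==
  [12] u=3 | in ⊤ | out ⊤ | ==

Converged values:
  [0] ⊤
  [1] ⊤
  [2] ⊤
  [3] ⊤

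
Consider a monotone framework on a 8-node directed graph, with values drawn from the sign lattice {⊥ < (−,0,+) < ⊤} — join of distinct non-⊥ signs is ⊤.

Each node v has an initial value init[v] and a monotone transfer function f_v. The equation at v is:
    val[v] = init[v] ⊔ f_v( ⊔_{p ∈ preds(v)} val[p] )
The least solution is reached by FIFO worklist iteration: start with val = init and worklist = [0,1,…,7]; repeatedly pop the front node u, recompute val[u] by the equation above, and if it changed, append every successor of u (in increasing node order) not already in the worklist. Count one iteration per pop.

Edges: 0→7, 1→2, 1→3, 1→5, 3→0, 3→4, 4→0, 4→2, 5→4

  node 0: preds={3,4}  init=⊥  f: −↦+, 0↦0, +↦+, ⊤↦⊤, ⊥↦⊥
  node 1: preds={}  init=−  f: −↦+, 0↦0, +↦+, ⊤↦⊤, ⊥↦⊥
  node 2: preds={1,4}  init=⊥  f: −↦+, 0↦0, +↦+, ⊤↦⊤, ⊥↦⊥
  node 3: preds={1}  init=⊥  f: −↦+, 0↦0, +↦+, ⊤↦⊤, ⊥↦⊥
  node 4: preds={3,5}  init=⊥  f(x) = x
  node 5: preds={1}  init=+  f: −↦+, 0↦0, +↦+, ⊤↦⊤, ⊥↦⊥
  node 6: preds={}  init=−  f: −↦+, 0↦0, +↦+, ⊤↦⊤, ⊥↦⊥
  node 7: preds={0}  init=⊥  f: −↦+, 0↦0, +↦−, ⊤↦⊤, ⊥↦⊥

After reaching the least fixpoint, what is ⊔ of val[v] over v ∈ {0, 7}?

⊤

Trace (11 dequeues):
  [1] u=0 | in ⊥ | out ⊥ | ==
  [2] u=1 | in ⊥ | out − | ==
  [3] u=2 | in − | out + | prev ⊥ | push {}
  [4] u=3 | in − | out + | prev ⊥ | push {0}
  [5] u=4 | in + | out + | prev ⊥ | push {2}
  [6] u=5 | in − | out + | ==
  [7] u=6 | in ⊥ | out − | ==
  [8] u=7 | in ⊥ | out ⊥ | ==
  [9] u=0 | in + | out + | prev ⊥ | push {7}
  [10] u=2 | in ⊤ | out ⊤ | prev + | push {}
  [11] u=7 | in + | out − | prev ⊥ | push {}

Converged values:
  [0] +
  [1] −
  [2] ⊤
  [3] +
  [4] +
  [5] +
  [6] −
  [7] −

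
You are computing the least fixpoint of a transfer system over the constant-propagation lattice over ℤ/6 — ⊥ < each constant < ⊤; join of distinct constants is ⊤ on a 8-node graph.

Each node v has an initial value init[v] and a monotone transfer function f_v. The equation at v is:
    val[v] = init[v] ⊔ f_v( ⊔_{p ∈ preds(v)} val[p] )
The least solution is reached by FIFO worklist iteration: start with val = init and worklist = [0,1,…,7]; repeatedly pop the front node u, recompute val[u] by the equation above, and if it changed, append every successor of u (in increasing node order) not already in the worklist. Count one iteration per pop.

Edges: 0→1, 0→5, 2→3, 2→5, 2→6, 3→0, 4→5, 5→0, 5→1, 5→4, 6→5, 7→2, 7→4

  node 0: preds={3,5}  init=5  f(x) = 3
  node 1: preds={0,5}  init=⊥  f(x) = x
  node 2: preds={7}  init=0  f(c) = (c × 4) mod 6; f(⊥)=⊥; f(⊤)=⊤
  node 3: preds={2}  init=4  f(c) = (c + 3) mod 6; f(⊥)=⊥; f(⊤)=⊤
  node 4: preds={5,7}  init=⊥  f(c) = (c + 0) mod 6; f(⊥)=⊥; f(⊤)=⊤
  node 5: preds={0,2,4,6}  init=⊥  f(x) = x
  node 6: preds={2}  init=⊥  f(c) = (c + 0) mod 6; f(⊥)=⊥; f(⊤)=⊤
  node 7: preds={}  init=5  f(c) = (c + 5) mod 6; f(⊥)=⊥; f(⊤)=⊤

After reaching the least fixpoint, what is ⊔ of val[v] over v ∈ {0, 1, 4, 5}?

Worklist (12 pops):
  #1 pop 0: in=4 → ⊤ (was 5); enqueue []
  #2 pop 1: in=⊤ → ⊤ (was ⊥); enqueue []
  #3 pop 2: in=5 → ⊤ (was 0); enqueue []
  #4 pop 3: in=⊤ → ⊤ (was 4); enqueue [0]
  #5 pop 4: in=5 → 5 (was ⊥); enqueue []
  #6 pop 5: in=⊤ → ⊤ (was ⊥); enqueue [1,4]
  #7 pop 6: in=⊤ → ⊤ (was ⊥); enqueue [5]
  #8 pop 7: in=⊥ → 5 (no change)
  #9 pop 0: in=⊤ → ⊤ (no change)
  #10 pop 1: in=⊤ → ⊤ (no change)
  #11 pop 4: in=⊤ → ⊤ (was 5); enqueue []
  #12 pop 5: in=⊤ → ⊤ (no change)

Fixpoint:
  val[0] = ⊤
  val[1] = ⊤
  val[2] = ⊤
  val[3] = ⊤
  val[4] = ⊤
  val[5] = ⊤
  val[6] = ⊤
  val[7] = 5

⊤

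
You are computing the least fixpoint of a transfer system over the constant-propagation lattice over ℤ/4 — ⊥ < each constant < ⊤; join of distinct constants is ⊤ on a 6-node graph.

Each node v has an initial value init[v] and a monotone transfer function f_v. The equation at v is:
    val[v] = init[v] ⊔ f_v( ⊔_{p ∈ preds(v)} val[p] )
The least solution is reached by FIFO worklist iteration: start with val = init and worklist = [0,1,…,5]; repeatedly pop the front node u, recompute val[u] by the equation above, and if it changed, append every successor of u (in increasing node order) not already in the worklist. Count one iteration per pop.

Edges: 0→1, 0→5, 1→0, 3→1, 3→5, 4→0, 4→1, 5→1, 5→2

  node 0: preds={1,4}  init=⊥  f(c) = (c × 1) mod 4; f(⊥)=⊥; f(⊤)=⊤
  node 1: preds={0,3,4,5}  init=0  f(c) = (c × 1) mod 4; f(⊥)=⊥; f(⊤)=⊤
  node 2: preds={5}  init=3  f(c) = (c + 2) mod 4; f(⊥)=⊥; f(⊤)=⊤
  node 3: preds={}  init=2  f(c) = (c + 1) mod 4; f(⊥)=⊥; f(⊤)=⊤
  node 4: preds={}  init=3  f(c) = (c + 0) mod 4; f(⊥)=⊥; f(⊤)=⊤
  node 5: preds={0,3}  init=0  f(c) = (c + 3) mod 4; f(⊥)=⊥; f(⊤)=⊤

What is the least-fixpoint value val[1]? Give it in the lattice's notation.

Trace (9 dequeues):
  [1] u=0 | in ⊤ | out ⊤ | prev ⊥ | push {}
  [2] u=1 | in ⊤ | out ⊤ | prev 0 | push {0}
  [3] u=2 | in 0 | out ⊤ | prev 3 | push {}
  [4] u=3 | in ⊥ | out 2 | ==
  [5] u=4 | in ⊥ | out 3 | ==
  [6] u=5 | in ⊤ | out ⊤ | prev 0 | push {1,2}
  [7] u=0 | in ⊤ | out ⊤ | ==
  [8] u=1 | in ⊤ | out ⊤ | ==
  [9] u=2 | in ⊤ | out ⊤ | ==

Converged values:
  [0] ⊤
  [1] ⊤
  [2] ⊤
  [3] 2
  [4] 3
  [5] ⊤

⊤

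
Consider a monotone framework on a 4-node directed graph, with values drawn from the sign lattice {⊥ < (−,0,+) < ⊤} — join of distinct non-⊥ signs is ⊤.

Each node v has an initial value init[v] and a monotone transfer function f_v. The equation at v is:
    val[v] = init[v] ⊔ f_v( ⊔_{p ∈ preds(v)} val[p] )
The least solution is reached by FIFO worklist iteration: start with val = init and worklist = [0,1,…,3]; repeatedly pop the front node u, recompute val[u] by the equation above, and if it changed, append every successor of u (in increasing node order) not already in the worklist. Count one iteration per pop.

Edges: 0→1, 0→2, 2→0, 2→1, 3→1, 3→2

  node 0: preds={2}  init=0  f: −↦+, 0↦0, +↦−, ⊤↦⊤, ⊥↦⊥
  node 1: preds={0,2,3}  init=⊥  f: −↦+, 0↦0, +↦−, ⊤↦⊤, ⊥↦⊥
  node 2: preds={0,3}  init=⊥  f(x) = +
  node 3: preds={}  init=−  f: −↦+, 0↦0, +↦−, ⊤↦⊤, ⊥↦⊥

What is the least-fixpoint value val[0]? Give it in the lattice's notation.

Trace (7 dequeues):
  [1] u=0 | in ⊥ | out 0 | ==
  [2] u=1 | in ⊤ | out ⊤ | prev ⊥ | push {}
  [3] u=2 | in ⊤ | out + | prev ⊥ | push {0,1}
  [4] u=3 | in ⊥ | out − | ==
  [5] u=0 | in + | out ⊤ | prev 0 | push {2}
  [6] u=1 | in ⊤ | out ⊤ | ==
  [7] u=2 | in ⊤ | out + | ==

Converged values:
  [0] ⊤
  [1] ⊤
  [2] +
  [3] −

⊤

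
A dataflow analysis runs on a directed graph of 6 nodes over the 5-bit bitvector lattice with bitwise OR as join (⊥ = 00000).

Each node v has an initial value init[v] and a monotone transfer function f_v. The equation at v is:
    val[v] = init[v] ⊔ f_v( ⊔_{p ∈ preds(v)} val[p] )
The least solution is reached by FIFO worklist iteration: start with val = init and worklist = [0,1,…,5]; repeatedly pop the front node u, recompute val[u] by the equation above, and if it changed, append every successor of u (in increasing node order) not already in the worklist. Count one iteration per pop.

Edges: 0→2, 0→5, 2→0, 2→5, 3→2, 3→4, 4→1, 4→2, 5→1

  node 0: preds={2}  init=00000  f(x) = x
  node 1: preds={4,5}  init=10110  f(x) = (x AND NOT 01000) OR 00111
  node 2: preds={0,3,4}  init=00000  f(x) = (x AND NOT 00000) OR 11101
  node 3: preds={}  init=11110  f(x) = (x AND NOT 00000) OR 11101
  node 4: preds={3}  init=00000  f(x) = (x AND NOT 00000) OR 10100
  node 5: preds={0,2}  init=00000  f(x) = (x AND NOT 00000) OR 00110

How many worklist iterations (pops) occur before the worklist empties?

10

Iteration log — 10 steps:
  step 1. node 0  ⊔preds=00000  new=00000  stable
  step 2. node 1  ⊔preds=00000  new=10111  old=10110  +wl: 
  step 3. node 2  ⊔preds=11110  new=11111  old=00000  +wl: 0
  step 4. node 3  ⊔preds=00000  new=11111  old=11110  +wl: 2
  step 5. node 4  ⊔preds=11111  new=11111  old=00000  +wl: 1
  step 6. node 5  ⊔preds=11111  new=11111  old=00000  +wl: 
  step 7. node 0  ⊔preds=11111  new=11111  old=00000  +wl: 5
  step 8. node 2  ⊔preds=11111  new=11111  stable
  step 9. node 1  ⊔preds=11111  new=10111  stable
  step 10. node 5  ⊔preds=11111  new=11111  stable

Least fixpoint reached:
  node 0: 11111
  node 1: 10111
  node 2: 11111
  node 3: 11111
  node 4: 11111
  node 5: 11111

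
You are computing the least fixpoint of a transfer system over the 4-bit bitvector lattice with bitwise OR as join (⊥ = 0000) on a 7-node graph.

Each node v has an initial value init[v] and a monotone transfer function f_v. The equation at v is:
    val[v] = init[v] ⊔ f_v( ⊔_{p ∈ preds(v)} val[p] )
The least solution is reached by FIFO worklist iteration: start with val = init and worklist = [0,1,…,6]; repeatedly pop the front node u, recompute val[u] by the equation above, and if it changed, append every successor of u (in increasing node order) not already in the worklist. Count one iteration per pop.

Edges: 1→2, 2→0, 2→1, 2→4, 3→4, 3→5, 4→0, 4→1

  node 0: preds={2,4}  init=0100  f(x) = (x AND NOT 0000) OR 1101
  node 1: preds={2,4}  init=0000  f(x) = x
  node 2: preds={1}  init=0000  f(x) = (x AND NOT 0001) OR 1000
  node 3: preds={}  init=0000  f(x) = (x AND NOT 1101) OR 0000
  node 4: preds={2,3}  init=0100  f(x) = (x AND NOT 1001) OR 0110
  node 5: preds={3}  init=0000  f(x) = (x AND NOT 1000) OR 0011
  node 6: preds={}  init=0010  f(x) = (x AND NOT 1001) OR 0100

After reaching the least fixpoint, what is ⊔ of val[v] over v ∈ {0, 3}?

Iteration log — 13 steps:
  step 1. node 0  ⊔preds=0100  new=1101  old=0100  +wl: 
  step 2. node 1  ⊔preds=0100  new=0100  old=0000  +wl: 
  step 3. node 2  ⊔preds=0100  new=1100  old=0000  +wl: 0,1
  step 4. node 3  ⊔preds=0000  new=0000  stable
  step 5. node 4  ⊔preds=1100  new=0110  old=0100  +wl: 
  step 6. node 5  ⊔preds=0000  new=0011  old=0000  +wl: 
  step 7. node 6  ⊔preds=0000  new=0110  old=0010  +wl: 
  step 8. node 0  ⊔preds=1110  new=1111  old=1101  +wl: 
  step 9. node 1  ⊔preds=1110  new=1110  old=0100  +wl: 2
  step 10. node 2  ⊔preds=1110  new=1110  old=1100  +wl: 0,1,4
  step 11. node 0  ⊔preds=1110  new=1111  stable
  step 12. node 1  ⊔preds=1110  new=1110  stable
  step 13. node 4  ⊔preds=1110  new=0110  stable

Least fixpoint reached:
  node 0: 1111
  node 1: 1110
  node 2: 1110
  node 3: 0000
  node 4: 0110
  node 5: 0011
  node 6: 0110

1111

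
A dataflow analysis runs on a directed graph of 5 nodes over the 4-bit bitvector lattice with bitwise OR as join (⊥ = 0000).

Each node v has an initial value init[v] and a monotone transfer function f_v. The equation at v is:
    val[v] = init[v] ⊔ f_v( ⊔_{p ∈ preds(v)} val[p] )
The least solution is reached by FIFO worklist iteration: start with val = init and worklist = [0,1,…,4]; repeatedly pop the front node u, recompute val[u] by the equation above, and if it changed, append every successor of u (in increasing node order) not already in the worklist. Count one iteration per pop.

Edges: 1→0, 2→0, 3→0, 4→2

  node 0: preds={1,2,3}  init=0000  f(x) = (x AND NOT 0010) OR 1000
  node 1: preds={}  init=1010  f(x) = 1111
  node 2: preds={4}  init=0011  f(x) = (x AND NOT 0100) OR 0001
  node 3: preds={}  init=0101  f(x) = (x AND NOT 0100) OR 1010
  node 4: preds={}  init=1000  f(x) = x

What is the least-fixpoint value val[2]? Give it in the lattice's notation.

1011

Worklist (6 pops):
  #1 pop 0: in=1111 → 1101 (was 0000); enqueue []
  #2 pop 1: in=0000 → 1111 (was 1010); enqueue [0]
  #3 pop 2: in=1000 → 1011 (was 0011); enqueue []
  #4 pop 3: in=0000 → 1111 (was 0101); enqueue []
  #5 pop 4: in=0000 → 1000 (no change)
  #6 pop 0: in=1111 → 1101 (no change)

Fixpoint:
  val[0] = 1101
  val[1] = 1111
  val[2] = 1011
  val[3] = 1111
  val[4] = 1000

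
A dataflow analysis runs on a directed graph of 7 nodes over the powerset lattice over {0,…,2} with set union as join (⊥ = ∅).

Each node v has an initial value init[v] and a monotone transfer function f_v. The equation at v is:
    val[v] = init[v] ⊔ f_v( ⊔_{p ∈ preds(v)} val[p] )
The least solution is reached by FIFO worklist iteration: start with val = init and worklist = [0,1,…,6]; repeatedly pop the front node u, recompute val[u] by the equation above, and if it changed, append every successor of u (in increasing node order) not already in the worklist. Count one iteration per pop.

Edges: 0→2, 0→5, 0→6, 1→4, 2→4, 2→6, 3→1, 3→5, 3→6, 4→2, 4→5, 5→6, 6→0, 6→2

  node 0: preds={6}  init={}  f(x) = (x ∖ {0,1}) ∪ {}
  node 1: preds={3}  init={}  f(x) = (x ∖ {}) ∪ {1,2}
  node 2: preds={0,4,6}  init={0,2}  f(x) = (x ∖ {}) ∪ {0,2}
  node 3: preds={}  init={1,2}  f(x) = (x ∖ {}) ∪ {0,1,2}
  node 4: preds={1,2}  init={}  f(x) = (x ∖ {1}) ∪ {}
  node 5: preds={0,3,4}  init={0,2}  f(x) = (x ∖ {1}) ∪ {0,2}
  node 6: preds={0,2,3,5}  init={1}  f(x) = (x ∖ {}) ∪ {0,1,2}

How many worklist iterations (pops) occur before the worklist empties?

14

Worklist (14 pops):
  #1 pop 0: in={1} → {} (no change)
  #2 pop 1: in={1,2} → {1,2} (was {}); enqueue []
  #3 pop 2: in={1} → {0,1,2} (was {0,2}); enqueue []
  #4 pop 3: in={} → {0,1,2} (was {1,2}); enqueue [1]
  #5 pop 4: in={0,1,2} → {0,2} (was {}); enqueue [2]
  #6 pop 5: in={0,1,2} → {0,2} (no change)
  #7 pop 6: in={0,1,2} → {0,1,2} (was {1}); enqueue [0]
  #8 pop 1: in={0,1,2} → {0,1,2} (was {1,2}); enqueue [4]
  #9 pop 2: in={0,1,2} → {0,1,2} (no change)
  #10 pop 0: in={0,1,2} → {2} (was {}); enqueue [2,5,6]
  #11 pop 4: in={0,1,2} → {0,2} (no change)
  #12 pop 2: in={0,1,2} → {0,1,2} (no change)
  #13 pop 5: in={0,1,2} → {0,2} (no change)
  #14 pop 6: in={0,1,2} → {0,1,2} (no change)

Fixpoint:
  val[0] = {2}
  val[1] = {0,1,2}
  val[2] = {0,1,2}
  val[3] = {0,1,2}
  val[4] = {0,2}
  val[5] = {0,2}
  val[6] = {0,1,2}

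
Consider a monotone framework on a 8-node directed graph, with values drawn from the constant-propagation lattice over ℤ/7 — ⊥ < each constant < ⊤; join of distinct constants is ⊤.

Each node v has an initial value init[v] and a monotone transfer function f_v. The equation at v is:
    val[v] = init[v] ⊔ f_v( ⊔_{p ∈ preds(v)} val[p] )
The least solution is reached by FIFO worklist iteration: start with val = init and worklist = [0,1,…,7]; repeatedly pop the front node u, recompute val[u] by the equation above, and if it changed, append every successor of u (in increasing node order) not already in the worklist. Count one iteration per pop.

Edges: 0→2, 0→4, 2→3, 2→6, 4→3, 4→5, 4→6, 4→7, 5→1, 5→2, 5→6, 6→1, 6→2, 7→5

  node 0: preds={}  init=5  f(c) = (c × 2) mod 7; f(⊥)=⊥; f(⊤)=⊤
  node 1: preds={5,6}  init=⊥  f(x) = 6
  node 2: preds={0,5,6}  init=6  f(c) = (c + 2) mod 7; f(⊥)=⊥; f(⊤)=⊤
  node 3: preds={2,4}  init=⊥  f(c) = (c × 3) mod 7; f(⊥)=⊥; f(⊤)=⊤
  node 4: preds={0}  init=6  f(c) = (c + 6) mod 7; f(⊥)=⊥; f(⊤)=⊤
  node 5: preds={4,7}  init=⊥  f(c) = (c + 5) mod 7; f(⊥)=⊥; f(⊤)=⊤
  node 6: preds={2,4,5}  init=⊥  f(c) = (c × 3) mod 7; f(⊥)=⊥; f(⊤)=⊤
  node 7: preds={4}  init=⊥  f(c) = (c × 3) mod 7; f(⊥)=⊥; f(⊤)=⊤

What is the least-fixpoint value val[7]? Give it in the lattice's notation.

Trace (12 dequeues):
  [1] u=0 | in ⊥ | out 5 | ==
  [2] u=1 | in ⊥ | out 6 | prev ⊥ | push {}
  [3] u=2 | in 5 | out ⊤ | prev 6 | push {}
  [4] u=3 | in ⊤ | out ⊤ | prev ⊥ | push {}
  [5] u=4 | in 5 | out ⊤ | prev 6 | push {3}
  [6] u=5 | in ⊤ | out ⊤ | prev ⊥ | push {1,2}
  [7] u=6 | in ⊤ | out ⊤ | prev ⊥ | push {}
  [8] u=7 | in ⊤ | out ⊤ | prev ⊥ | push {5}
  [9] u=3 | in ⊤ | out ⊤ | ==
  [10] u=1 | in ⊤ | out 6 | ==
  [11] u=2 | in ⊤ | out ⊤ | ==
  [12] u=5 | in ⊤ | out ⊤ | ==

Converged values:
  [0] 5
  [1] 6
  [2] ⊤
  [3] ⊤
  [4] ⊤
  [5] ⊤
  [6] ⊤
  [7] ⊤

⊤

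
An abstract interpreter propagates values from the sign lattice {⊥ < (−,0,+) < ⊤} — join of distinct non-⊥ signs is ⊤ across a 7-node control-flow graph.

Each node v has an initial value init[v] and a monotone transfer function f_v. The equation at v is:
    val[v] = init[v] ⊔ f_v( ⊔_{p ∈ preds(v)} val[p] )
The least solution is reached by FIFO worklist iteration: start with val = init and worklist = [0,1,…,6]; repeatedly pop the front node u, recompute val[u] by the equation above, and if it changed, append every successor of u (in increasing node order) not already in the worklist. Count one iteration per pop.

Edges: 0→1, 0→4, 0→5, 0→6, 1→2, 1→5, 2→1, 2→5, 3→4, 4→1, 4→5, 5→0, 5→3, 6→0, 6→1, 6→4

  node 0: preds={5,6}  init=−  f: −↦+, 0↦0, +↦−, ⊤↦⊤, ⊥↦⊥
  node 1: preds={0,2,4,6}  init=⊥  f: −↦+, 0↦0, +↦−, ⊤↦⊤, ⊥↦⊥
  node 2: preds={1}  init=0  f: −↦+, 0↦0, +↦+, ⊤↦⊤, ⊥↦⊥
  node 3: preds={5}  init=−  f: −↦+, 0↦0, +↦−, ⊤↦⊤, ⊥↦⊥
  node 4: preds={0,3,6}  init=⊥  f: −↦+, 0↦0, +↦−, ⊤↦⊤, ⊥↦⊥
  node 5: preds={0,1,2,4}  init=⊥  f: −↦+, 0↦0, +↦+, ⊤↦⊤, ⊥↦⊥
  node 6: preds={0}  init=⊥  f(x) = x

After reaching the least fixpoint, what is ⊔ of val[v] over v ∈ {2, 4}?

⊤

Iteration log — 17 steps:
  step 1. node 0  ⊔preds=⊥  new=−  stable
  step 2. node 1  ⊔preds=⊤  new=⊤  old=⊥  +wl: 
  step 3. node 2  ⊔preds=⊤  new=⊤  old=0  +wl: 1
  step 4. node 3  ⊔preds=⊥  new=−  stable
  step 5. node 4  ⊔preds=−  new=+  old=⊥  +wl: 
  step 6. node 5  ⊔preds=⊤  new=⊤  old=⊥  +wl: 0,3
  step 7. node 6  ⊔preds=−  new=−  old=⊥  +wl: 4
  step 8. node 1  ⊔preds=⊤  new=⊤  stable
  step 9. node 0  ⊔preds=⊤  new=⊤  old=−  +wl: 1,5,6
  step 10. node 3  ⊔preds=⊤  new=⊤  old=−  +wl: 
  step 11. node 4  ⊔preds=⊤  new=⊤  old=+  +wl: 
  step 12. node 1  ⊔preds=⊤  new=⊤  stable
  step 13. node 5  ⊔preds=⊤  new=⊤  stable
  step 14. node 6  ⊔preds=⊤  new=⊤  old=−  +wl: 0,1,4
  step 15. node 0  ⊔preds=⊤  new=⊤  stable
  step 16. node 1  ⊔preds=⊤  new=⊤  stable
  step 17. node 4  ⊔preds=⊤  new=⊤  stable

Least fixpoint reached:
  node 0: ⊤
  node 1: ⊤
  node 2: ⊤
  node 3: ⊤
  node 4: ⊤
  node 5: ⊤
  node 6: ⊤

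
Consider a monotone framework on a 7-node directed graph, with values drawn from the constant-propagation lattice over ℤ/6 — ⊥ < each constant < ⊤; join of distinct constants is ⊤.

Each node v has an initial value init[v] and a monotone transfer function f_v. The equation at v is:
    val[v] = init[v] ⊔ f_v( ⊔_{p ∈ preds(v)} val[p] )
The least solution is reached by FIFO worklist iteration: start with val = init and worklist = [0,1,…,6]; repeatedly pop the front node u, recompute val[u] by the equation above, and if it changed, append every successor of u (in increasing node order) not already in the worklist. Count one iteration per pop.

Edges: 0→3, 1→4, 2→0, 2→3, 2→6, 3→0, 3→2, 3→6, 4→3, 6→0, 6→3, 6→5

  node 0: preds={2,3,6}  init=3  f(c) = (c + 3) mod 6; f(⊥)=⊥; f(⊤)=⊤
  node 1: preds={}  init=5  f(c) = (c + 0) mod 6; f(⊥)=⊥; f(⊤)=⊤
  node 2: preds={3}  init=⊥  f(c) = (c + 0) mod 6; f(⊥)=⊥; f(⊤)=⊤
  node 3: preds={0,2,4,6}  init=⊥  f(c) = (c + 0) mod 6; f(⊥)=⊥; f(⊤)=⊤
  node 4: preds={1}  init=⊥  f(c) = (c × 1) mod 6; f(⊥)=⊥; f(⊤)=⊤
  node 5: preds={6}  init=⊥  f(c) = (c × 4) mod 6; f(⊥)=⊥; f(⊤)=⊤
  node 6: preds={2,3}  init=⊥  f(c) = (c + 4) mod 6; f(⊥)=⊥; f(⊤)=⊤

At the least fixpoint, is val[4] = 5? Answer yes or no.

Iteration log — 18 steps:
  step 1. node 0  ⊔preds=⊥  new=3  stable
  step 2. node 1  ⊔preds=⊥  new=5  stable
  step 3. node 2  ⊔preds=⊥  new=⊥  stable
  step 4. node 3  ⊔preds=3  new=3  old=⊥  +wl: 0,2
  step 5. node 4  ⊔preds=5  new=5  old=⊥  +wl: 3
  step 6. node 5  ⊔preds=⊥  new=⊥  stable
  step 7. node 6  ⊔preds=3  new=1  old=⊥  +wl: 5
  step 8. node 0  ⊔preds=⊤  new=⊤  old=3  +wl: 
  step 9. node 2  ⊔preds=3  new=3  old=⊥  +wl: 0,6
  step 10. node 3  ⊔preds=⊤  new=⊤  old=3  +wl: 2
  step 11. node 5  ⊔preds=1  new=4  old=⊥  +wl: 
  step 12. node 0  ⊔preds=⊤  new=⊤  stable
  step 13. node 6  ⊔preds=⊤  new=⊤  old=1  +wl: 0,3,5
  step 14. node 2  ⊔preds=⊤  new=⊤  old=3  +wl: 6
  step 15. node 0  ⊔preds=⊤  new=⊤  stable
  step 16. node 3  ⊔preds=⊤  new=⊤  stable
  step 17. node 5  ⊔preds=⊤  new=⊤  old=4  +wl: 
  step 18. node 6  ⊔preds=⊤  new=⊤  stable

Least fixpoint reached:
  node 0: ⊤
  node 1: 5
  node 2: ⊤
  node 3: ⊤
  node 4: 5
  node 5: ⊤
  node 6: ⊤

yes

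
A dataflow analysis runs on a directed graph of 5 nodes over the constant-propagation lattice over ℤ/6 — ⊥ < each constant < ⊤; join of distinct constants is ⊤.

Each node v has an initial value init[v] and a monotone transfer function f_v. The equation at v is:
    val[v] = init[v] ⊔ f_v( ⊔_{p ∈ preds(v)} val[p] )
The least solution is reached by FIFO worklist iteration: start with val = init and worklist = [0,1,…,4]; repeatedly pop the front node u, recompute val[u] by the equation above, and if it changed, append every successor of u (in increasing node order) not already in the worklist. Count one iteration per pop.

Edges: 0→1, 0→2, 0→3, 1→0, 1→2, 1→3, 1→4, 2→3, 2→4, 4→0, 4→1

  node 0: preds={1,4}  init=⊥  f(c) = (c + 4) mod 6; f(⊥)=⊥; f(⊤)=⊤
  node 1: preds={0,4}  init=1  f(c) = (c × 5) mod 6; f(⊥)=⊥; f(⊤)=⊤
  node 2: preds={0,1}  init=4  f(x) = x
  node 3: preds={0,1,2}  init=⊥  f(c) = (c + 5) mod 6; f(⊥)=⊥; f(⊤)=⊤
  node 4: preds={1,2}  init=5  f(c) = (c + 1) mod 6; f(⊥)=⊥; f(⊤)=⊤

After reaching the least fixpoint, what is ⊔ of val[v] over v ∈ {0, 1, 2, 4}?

⊤

Worklist (7 pops):
  #1 pop 0: in=⊤ → ⊤ (was ⊥); enqueue []
  #2 pop 1: in=⊤ → ⊤ (was 1); enqueue [0]
  #3 pop 2: in=⊤ → ⊤ (was 4); enqueue []
  #4 pop 3: in=⊤ → ⊤ (was ⊥); enqueue []
  #5 pop 4: in=⊤ → ⊤ (was 5); enqueue [1]
  #6 pop 0: in=⊤ → ⊤ (no change)
  #7 pop 1: in=⊤ → ⊤ (no change)

Fixpoint:
  val[0] = ⊤
  val[1] = ⊤
  val[2] = ⊤
  val[3] = ⊤
  val[4] = ⊤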